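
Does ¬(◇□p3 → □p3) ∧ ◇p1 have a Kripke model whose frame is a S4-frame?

1. ¬(◇□p3 → □p3) ∧ ◇p1, w0
2. ¬(◇□p3 → □p3), w0
3. ◇p1, w0
4. ◇□p3, w0
5. ¬□p3, w0
6. p1, w1
7. □p3, w2
8. p3, w2
9. ¬p3, w3
Accessibility: w0Rw0, w0Rw1, w0Rw2, w0Rw3, w1Rw1, w2Rw2, w3Rw3

Satisfiable (open branch found)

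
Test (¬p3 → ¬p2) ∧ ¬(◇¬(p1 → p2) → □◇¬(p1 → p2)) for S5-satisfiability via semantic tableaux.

1. (¬p3 → ¬p2) ∧ ¬(◇¬(p1 → p2) → □◇¬(p1 → p2)), w0
2. ¬p3 → ¬p2, w0   [∧-rule on 1]
3. ¬(◇¬(p1 → p2) → □◇¬(p1 → p2)), w0   [∧-rule on 1]
4. ◇¬(p1 → p2), w0   [¬→-rule on 3]
5. ¬□◇¬(p1 → p2), w0   [¬→-rule on 3]
6. ¬p2, w0   [→-rule on 2 (branches; this branch)]
7. ¬(p1 → p2), w1   [◇-rule on 4: fresh world w1, w0Rw1]
8. p1, w1   [¬→-rule on 7]
9. ¬p2, w1   [¬→-rule on 7]
10. ¬◇¬(p1 → p2), w2   [¬□-rule on 5: fresh world w2, w0Rw2]
11. p1 → p2, w0   [¬◇-rule on 10 via w2Rw0]
12. p1 → p2, w1   [¬◇-rule on 10 via w2Rw1]
13. p1 → p2, w2   [¬◇-rule on 10 via w2Rw2]
14. ¬p1, w0   [→-rule on 11 (branches; this branch)]
15. p2, w1   [→-rule on 12 (branches; this branch)]
Accessibility: w0Rw0, w0Rw1, w0Rw2, w1Rw0, w1Rw1, w1Rw2, w2Rw0, w2Rw1, w2Rw2
Branch closes: p2 and ¬p2 both at w1.
(One branch shown.) All branches close.

Unsatisfiable (every branch closes)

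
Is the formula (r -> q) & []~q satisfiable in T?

Yes, satisfiable

1. (r -> q) & []~q, w0
2. r -> q, w0
3. []~q, w0
4. ~q, w0
5. ~r, w0
Accessibility: w0Rw0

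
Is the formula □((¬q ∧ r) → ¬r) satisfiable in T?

Satisfiable (open branch found)

1. □((¬q ∧ r) → ¬r), w0
2. (¬q ∧ r) → ¬r, w0
3. ¬r, w0
Accessibility: w0Rw0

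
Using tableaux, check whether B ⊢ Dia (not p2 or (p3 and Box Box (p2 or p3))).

Invalid (countermodel exists)

Tableau for the negation not Dia (not p2 or (p3 and Box Box (p2 or p3))):
1. not Dia (not p2 or (p3 and Box Box (p2 or p3))), u
2. not (not p2 or (p3 and Box Box (p2 or p3))), u
3. p2, u
4. not (p3 and Box Box (p2 or p3)), u
5. not Box Box (p2 or p3), u
6. not Box (p2 or p3), v
7. not (not p2 or (p3 and Box Box (p2 or p3))), v
8. p2, v
9. not (p3 and Box Box (p2 or p3)), v
10. not Box Box (p2 or p3), v
11. not (p2 or p3), w
12. not p2, w
13. not p3, w
14. not Box (p2 or p3), x
15. not (p2 or p3), y
16. not p2, y
17. not p3, y
Accessibility: uRu, uRv, vRu, vRv, vRw, vRx, wRv, wRw, xRv, xRx, xRy, yRx, yRy
The negation has an open branch (countermodel exists).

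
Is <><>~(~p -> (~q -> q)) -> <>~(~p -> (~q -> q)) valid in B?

No, not valid

Tableau for the negation ~(<><>~(~p -> (~q -> q)) -> <>~(~p -> (~q -> q))):
1. ~(<><>~(~p -> (~q -> q)) -> <>~(~p -> (~q -> q))), u
2. <><>~(~p -> (~q -> q)), u
3. ~<>~(~p -> (~q -> q)), u
4. ~p -> (~q -> q), u
5. ~q -> q, u
6. q, u
7. <>~(~p -> (~q -> q)), v
8. ~p -> (~q -> q), v
9. ~q -> q, v
10. q, v
11. ~(~p -> (~q -> q)), w
12. ~p, w
13. ~(~q -> q), w
14. ~q, w
Accessibility: uRu, uRv, vRu, vRv, vRw, wRv, wRw
The negation has an open branch (countermodel exists).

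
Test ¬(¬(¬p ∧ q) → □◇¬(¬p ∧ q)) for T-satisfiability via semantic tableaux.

Satisfiable

1. ¬(¬(¬p ∧ q) → □◇¬(¬p ∧ q)), w0
2. ¬(¬p ∧ q), w0
3. ¬□◇¬(¬p ∧ q), w0
4. ¬q, w0
5. ¬◇¬(¬p ∧ q), w1
6. ¬p ∧ q, w1
7. ¬p, w1
8. q, w1
Accessibility: w0Rw0, w0Rw1, w1Rw1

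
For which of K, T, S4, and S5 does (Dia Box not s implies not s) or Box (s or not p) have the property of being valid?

S5

S5-tableau for the negation not ((Dia Box not s implies not s) or Box (s or not p)):
1. not ((Dia Box not s implies not s) or Box (s or not p)), w0
2. not (Dia Box not s implies not s), w0   [neg-or-rule on 1]
3. not Box (s or not p), w0   [neg-or-rule on 1]
4. Dia Box not s, w0   [neg-implies-rule on 2]
5. s, w0   [neg-implies-rule on 2]
6. not (s or not p), w1   [neg-Box-rule on 3: fresh world w1, w0Rw1]
7. not s, w1   [neg-or-rule on 6]
8. p, w1   [neg-or-rule on 6]
9. Box not s, w2   [Dia-rule on 4: fresh world w2, w0Rw2]
10. not s, w0   [Box-rule on 9 via w2Rw0]
Accessibility: w0Rw0, w0Rw1, w0Rw2, w1Rw0, w1Rw1, w1Rw2, w2Rw0, w2Rw1, w2Rw2
Branch closes: s and not s both at w0.
Every branch closes (one shown): valid in S5.
S4-tableau for the negation not ((Dia Box not s implies not s) or Box (s or not p)):
1. not ((Dia Box not s implies not s) or Box (s or not p)), w0
2. not (Dia Box not s implies not s), w0   [neg-or-rule on 1]
3. not Box (s or not p), w0   [neg-or-rule on 1]
4. Dia Box not s, w0   [neg-implies-rule on 2]
5. s, w0   [neg-implies-rule on 2]
6. not (s or not p), w1   [neg-Box-rule on 3: fresh world w1, w0Rw1]
7. not s, w1   [neg-or-rule on 6]
8. p, w1   [neg-or-rule on 6]
9. Box not s, w2   [Dia-rule on 4: fresh world w2, w0Rw2]
10. not s, w2   [Box-rule on 9 via w2Rw2]
Accessibility: w0Rw0, w0Rw1, w0Rw2, w1Rw1, w2Rw2
Complete open branch: countermodel on an S4-frame, so not valid in S4, nor in K, T (the same frame is also a K-frame and a T-frame).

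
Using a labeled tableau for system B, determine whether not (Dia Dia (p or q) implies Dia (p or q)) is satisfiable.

Satisfiable (open branch found)

1. not (Dia Dia (p or q) implies Dia (p or q)), w0
2. Dia Dia (p or q), w0
3. not Dia (p or q), w0
4. not (p or q), w0
5. not p, w0
6. not q, w0
7. Dia (p or q), w1
8. not (p or q), w1
9. not p, w1
10. not q, w1
11. p or q, w2
12. q, w2
Accessibility: w0Rw0, w0Rw1, w1Rw0, w1Rw1, w1Rw2, w2Rw1, w2Rw2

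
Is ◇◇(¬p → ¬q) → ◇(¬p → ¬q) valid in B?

Invalid (countermodel exists)

Tableau for the negation ¬(◇◇(¬p → ¬q) → ◇(¬p → ¬q)):
1. ¬(◇◇(¬p → ¬q) → ◇(¬p → ¬q)), w0
2. ◇◇(¬p → ¬q), w0   [¬→-rule on 1]
3. ¬◇(¬p → ¬q), w0   [¬→-rule on 1]
4. ¬(¬p → ¬q), w0   [¬◇-rule on 3 via w0Rw0]
5. ¬p, w0   [¬→-rule on 4]
6. q, w0   [¬→-rule on 4]
7. ◇(¬p → ¬q), w1   [◇-rule on 2: fresh world w1, w0Rw1]
8. ¬(¬p → ¬q), w1   [¬◇-rule on 3 via w0Rw1]
9. ¬p, w1   [¬→-rule on 8]
10. q, w1   [¬→-rule on 8]
11. ¬p → ¬q, w2   [◇-rule on 7: fresh world w2, w1Rw2]
12. ¬q, w2   [→-rule on 11 (branches; this branch)]
Accessibility: w0Rw0, w0Rw1, w1Rw0, w1Rw1, w1Rw2, w2Rw1, w2Rw2
The negation has an open branch (countermodel exists).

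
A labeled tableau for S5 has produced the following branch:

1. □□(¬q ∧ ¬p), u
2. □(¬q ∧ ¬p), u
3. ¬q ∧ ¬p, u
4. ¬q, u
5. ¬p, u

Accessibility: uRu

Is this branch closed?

No, open

There is no literal clash: for every atom and world, at most one sign appears.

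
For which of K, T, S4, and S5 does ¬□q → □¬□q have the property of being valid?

S4-tableau for the negation ¬(¬□q → □¬□q):
1. ¬(¬□q → □¬□q), 0
2. ¬□q, 0
3. ¬□¬□q, 0
4. ¬q, 1
5. □q, 2
6. q, 2
Accessibility: 0R0, 0R1, 0R2, 1R1, 2R2
Complete open branch: countermodel on an S4-frame, so not valid in S4, nor in K, T (the same frame is also a K-frame and a T-frame).
S5-tableau for the negation ¬(¬□q → □¬□q):
1. ¬(¬□q → □¬□q), 0
2. ¬□q, 0
3. ¬□¬□q, 0
4. ¬q, 1
5. □q, 2
6. q, 0
7. q, 1
Accessibility: 0R0, 0R1, 0R2, 1R0, 1R1, 1R2, 2R0, 2R1, 2R2
Branch closes: q and ¬q both at 1.
Every branch closes (one shown): valid in S5.

S5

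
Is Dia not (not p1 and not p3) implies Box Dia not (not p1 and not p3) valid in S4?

Tableau for the negation not (Dia not (not p1 and not p3) implies Box Dia not (not p1 and not p3)):
1. not (Dia not (not p1 and not p3) implies Box Dia not (not p1 and not p3)), u
2. Dia not (not p1 and not p3), u
3. not Box Dia not (not p1 and not p3), u
4. not (not p1 and not p3), v
5. p3, v
6. not Dia not (not p1 and not p3), w
7. not p1 and not p3, w
8. not p1, w
9. not p3, w
Accessibility: uRu, uRv, uRw, vRv, wRw
The negation has an open branch (countermodel exists).

No, not valid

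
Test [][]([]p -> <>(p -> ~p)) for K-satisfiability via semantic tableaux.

Yes, satisfiable

1. [][]([]p -> <>(p -> ~p)), 0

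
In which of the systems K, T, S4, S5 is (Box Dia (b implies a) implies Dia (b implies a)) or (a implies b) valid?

T, S4, S5

K-tableau for the negation not ((Box Dia (b implies a) implies Dia (b implies a)) or (a implies b)):
1. not ((Box Dia (b implies a) implies Dia (b implies a)) or (a implies b)), w0
2. not (Box Dia (b implies a) implies Dia (b implies a)), w0
3. not (a implies b), w0
4. Box Dia (b implies a), w0
5. not Dia (b implies a), w0
6. a, w0
7. not b, w0
Complete open branch: countermodel on a K-frame, so not valid in K.
T-tableau for the negation not ((Box Dia (b implies a) implies Dia (b implies a)) or (a implies b)):
1. not ((Box Dia (b implies a) implies Dia (b implies a)) or (a implies b)), w0
2. not (Box Dia (b implies a) implies Dia (b implies a)), w0
3. not (a implies b), w0
4. Box Dia (b implies a), w0
5. not Dia (b implies a), w0
6. a, w0
7. not b, w0
8. Dia (b implies a), w0
9. not (b implies a), w0
10. b, w0
11. not a, w0
Accessibility: w0Rw0
Branch closes: b and not b both at w0.
Every branch closes (one shown): valid in T, hence also in S4, S5 (every theorem of T is a theorem of S4 and S5).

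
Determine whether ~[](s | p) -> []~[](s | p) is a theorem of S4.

Tableau for the negation ~(~[](s | p) -> []~[](s | p)):
1. ~(~[](s | p) -> []~[](s | p)), 0
2. ~[](s | p), 0   [~->-rule on 1]
3. ~[]~[](s | p), 0   [~->-rule on 1]
4. ~(s | p), 1   [~[]-rule on 2: fresh world 1, 0R1]
5. ~s, 1   [~|-rule on 4]
6. ~p, 1   [~|-rule on 4]
7. [](s | p), 2   [~[]-rule on 3: fresh world 2, 0R2]
8. s | p, 2   [[]-rule on 7 via 2R2]
9. p, 2   [|-rule on 8 (branches; this branch)]
Accessibility: 0R0, 0R1, 0R2, 1R1, 2R2
The negation has an open branch (countermodel exists).

No, not valid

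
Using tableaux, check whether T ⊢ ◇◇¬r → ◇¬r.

No, not valid

Tableau for the negation ¬(◇◇¬r → ◇¬r):
1. ¬(◇◇¬r → ◇¬r), w0
2. ◇◇¬r, w0
3. ¬◇¬r, w0
4. r, w0
5. ◇¬r, w1
6. r, w1
7. ¬r, w2
Accessibility: w0Rw0, w0Rw1, w1Rw1, w1Rw2, w2Rw2
The negation has an open branch (countermodel exists).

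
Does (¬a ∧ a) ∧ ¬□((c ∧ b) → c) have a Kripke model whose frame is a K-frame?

1. (¬a ∧ a) ∧ ¬□((c ∧ b) → c), u
2. ¬a ∧ a, u   [∧-rule on 1]
3. ¬□((c ∧ b) → c), u   [∧-rule on 1]
4. ¬a, u   [∧-rule on 2]
5. a, u   [∧-rule on 2]
Branch closes: a and ¬a both at u.
(One branch shown.) All branches close.

No, unsatisfiable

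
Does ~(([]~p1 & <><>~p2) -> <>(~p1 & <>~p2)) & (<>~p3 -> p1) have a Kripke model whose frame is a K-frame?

No, unsatisfiable

1. ~(([]~p1 & <><>~p2) -> <>(~p1 & <>~p2)) & (<>~p3 -> p1), u
2. ~(([]~p1 & <><>~p2) -> <>(~p1 & <>~p2)), u
3. <>~p3 -> p1, u
4. []~p1 & <><>~p2, u
5. ~<>(~p1 & <>~p2), u
6. []~p1, u
7. <><>~p2, u
8. ~<>~p3, u
9. <>~p2, v
10. ~(~p1 & <>~p2), v
11. ~p1, v
12. p3, v
13. ~<>~p2, v
14. ~p2, w
15. p2, w
Accessibility: uRv, vRw
Branch closes: p2 and ~p2 both at w.
(One branch shown.) All branches close.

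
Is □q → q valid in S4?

Valid

Tableau for the negation ¬(□q → q):
1. ¬(□q → q), w0
2. □q, w0
3. ¬q, w0
4. q, w0
Accessibility: w0Rw0
Branch closes: q and ¬q both at w0.
All branches of the negation close; one closing branch shown above.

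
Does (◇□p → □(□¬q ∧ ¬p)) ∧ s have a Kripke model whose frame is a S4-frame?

Satisfiable (open branch found)

1. (◇□p → □(□¬q ∧ ¬p)) ∧ s, 0
2. ◇□p → □(□¬q ∧ ¬p), 0
3. s, 0
4. □(□¬q ∧ ¬p), 0
5. □¬q ∧ ¬p, 0
6. □¬q, 0
7. ¬p, 0
8. ¬q, 0
Accessibility: 0R0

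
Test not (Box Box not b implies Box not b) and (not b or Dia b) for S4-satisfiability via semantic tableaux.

1. not (Box Box not b implies Box not b) and (not b or Dia b), w0
2. not (Box Box not b implies Box not b), w0
3. not b or Dia b, w0
4. Box Box not b, w0
5. not Box not b, w0
6. Box not b, w0
7. not b, w0
8. Dia b, w0
9. b, w1
10. Box not b, w1
11. not b, w1
Accessibility: w0Rw0, w0Rw1, w1Rw1
Branch closes: b and not b both at w1.
(One branch shown.) All branches close.

No, unsatisfiable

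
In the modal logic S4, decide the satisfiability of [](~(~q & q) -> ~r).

1. [](~(~q & q) -> ~r), w0
2. ~(~q & q) -> ~r, w0
3. ~r, w0
Accessibility: w0Rw0

Satisfiable (open branch found)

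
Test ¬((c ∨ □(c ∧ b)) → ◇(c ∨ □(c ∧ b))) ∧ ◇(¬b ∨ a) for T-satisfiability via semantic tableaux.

1. ¬((c ∨ □(c ∧ b)) → ◇(c ∨ □(c ∧ b))) ∧ ◇(¬b ∨ a), w0
2. ¬((c ∨ □(c ∧ b)) → ◇(c ∨ □(c ∧ b))), w0
3. ◇(¬b ∨ a), w0
4. c ∨ □(c ∧ b), w0
5. ¬◇(c ∨ □(c ∧ b)), w0
6. ¬(c ∨ □(c ∧ b)), w0
7. ¬c, w0
8. ¬□(c ∧ b), w0
9. □(c ∧ b), w0
10. c ∧ b, w0
11. c, w0
12. b, w0
Accessibility: w0Rw0
Branch closes: c and ¬c both at w0.
Every branch closes; the branch above is one of them.

Unsatisfiable (every branch closes)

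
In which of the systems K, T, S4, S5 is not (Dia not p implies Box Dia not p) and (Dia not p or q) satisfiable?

S4-tableau for the formula:
1. not (Dia not p implies Box Dia not p) and (Dia not p or q), 0
2. not (Dia not p implies Box Dia not p), 0
3. Dia not p or q, 0
4. Dia not p, 0
5. not Box Dia not p, 0
6. q, 0
7. not p, 1
8. not Dia not p, 2
9. p, 2
Accessibility: 0R0, 0R1, 0R2, 1R1, 2R2
Complete open branch: satisfiable in S4, hence also in K, T (this S4-model is also a K-model and a T-model).
S5-tableau for the formula:
1. not (Dia not p implies Box Dia not p) and (Dia not p or q), 0
2. not (Dia not p implies Box Dia not p), 0
3. Dia not p or q, 0
4. Dia not p, 0
5. not Box Dia not p, 0
6. q, 0
7. not p, 1
8. not Dia not p, 2
9. p, 0
10. p, 1
Accessibility: 0R0, 0R1, 0R2, 1R0, 1R1, 1R2, 2R0, 2R1, 2R2
Branch closes: p and not p both at 1.
Every branch closes (one shown): unsatisfiable in S5.

K, T, S4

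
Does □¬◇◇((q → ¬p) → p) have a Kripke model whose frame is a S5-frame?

1. □¬◇◇((q → ¬p) → p), 0
2. ¬◇◇((q → ¬p) → p), 0
3. ¬◇((q → ¬p) → p), 0
4. ¬((q → ¬p) → p), 0
5. q → ¬p, 0
6. ¬p, 0
Accessibility: 0R0

Yes, satisfiable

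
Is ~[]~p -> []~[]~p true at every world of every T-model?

Invalid (countermodel exists)

Tableau for the negation ~(~[]~p -> []~[]~p):
1. ~(~[]~p -> []~[]~p), w0
2. ~[]~p, w0   [~->-rule on 1]
3. ~[]~[]~p, w0   [~->-rule on 1]
4. p, w1   [~[]-rule on 2: fresh world w1, w0Rw1]
5. []~p, w2   [~[]-rule on 3: fresh world w2, w0Rw2]
6. ~p, w2   [[]-rule on 5 via w2Rw2]
Accessibility: w0Rw0, w0Rw1, w0Rw2, w1Rw1, w2Rw2
The negation has an open branch (countermodel exists).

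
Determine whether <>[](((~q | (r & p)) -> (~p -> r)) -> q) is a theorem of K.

No, not valid

Tableau for the negation ~<>[](((~q | (r & p)) -> (~p -> r)) -> q):
1. ~<>[](((~q | (r & p)) -> (~p -> r)) -> q), u
The negation has an open branch (countermodel exists).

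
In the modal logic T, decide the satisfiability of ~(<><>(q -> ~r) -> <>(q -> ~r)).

1. ~(<><>(q -> ~r) -> <>(q -> ~r)), 0
2. <><>(q -> ~r), 0
3. ~<>(q -> ~r), 0
4. ~(q -> ~r), 0
5. q, 0
6. r, 0
7. <>(q -> ~r), 1
8. ~(q -> ~r), 1
9. q, 1
10. r, 1
11. q -> ~r, 2
12. ~r, 2
Accessibility: 0R0, 0R1, 1R1, 1R2, 2R2

Satisfiable (open branch found)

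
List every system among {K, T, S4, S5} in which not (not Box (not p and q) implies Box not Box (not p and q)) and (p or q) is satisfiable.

S5-tableau for the formula:
1. not (not Box (not p and q) implies Box not Box (not p and q)) and (p or q), w0
2. not (not Box (not p and q) implies Box not Box (not p and q)), w0
3. p or q, w0
4. not Box (not p and q), w0
5. not Box not Box (not p and q), w0
6. q, w0
7. not (not p and q), w1
8. not q, w1
9. Box (not p and q), w2
10. not p and q, w0
11. not p, w0
12. not p and q, w1
13. not p, w1
14. q, w1
Accessibility: w0Rw0, w0Rw1, w0Rw2, w1Rw0, w1Rw1, w1Rw2, w2Rw0, w2Rw1, w2Rw2
Branch closes: q and not q both at w1.
Every branch closes (one shown): unsatisfiable in S5.
S4-tableau for the formula:
1. not (not Box (not p and q) implies Box not Box (not p and q)) and (p or q), w0
2. not (not Box (not p and q) implies Box not Box (not p and q)), w0
3. p or q, w0
4. not Box (not p and q), w0
5. not Box not Box (not p and q), w0
6. q, w0
7. not (not p and q), w1
8. not q, w1
9. Box (not p and q), w2
10. not p and q, w2
11. not p, w2
12. q, w2
Accessibility: w0Rw0, w0Rw1, w0Rw2, w1Rw1, w2Rw2
Complete open branch: satisfiable in S4, hence also in K, T (this S4-model is also a K-model and a T-model).

K, T, S4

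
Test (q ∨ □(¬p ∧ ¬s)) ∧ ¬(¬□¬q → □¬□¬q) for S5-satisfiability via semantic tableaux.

Unsatisfiable (every branch closes)

1. (q ∨ □(¬p ∧ ¬s)) ∧ ¬(¬□¬q → □¬□¬q), w0
2. q ∨ □(¬p ∧ ¬s), w0   [∧-rule on 1]
3. ¬(¬□¬q → □¬□¬q), w0   [∧-rule on 1]
4. ¬□¬q, w0   [¬→-rule on 3]
5. ¬□¬□¬q, w0   [¬→-rule on 3]
6. □(¬p ∧ ¬s), w0   [∨-rule on 2 (branches; this branch)]
7. ¬p ∧ ¬s, w0   [□-rule on 6 via w0Rw0]
8. ¬p, w0   [∧-rule on 7]
9. ¬s, w0   [∧-rule on 7]
10. q, w1   [¬□-rule on 4: fresh world w1, w0Rw1]
11. ¬p ∧ ¬s, w1   [□-rule on 6 via w0Rw1]
12. ¬p, w1   [∧-rule on 11]
13. ¬s, w1   [∧-rule on 11]
14. □¬q, w2   [¬□-rule on 5: fresh world w2, w0Rw2]
15. ¬p ∧ ¬s, w2   [□-rule on 6 via w0Rw2]
16. ¬p, w2   [∧-rule on 15]
17. ¬s, w2   [∧-rule on 15]
18. ¬q, w0   [□-rule on 14 via w2Rw0]
19. ¬q, w1   [□-rule on 14 via w2Rw1]
Accessibility: w0Rw0, w0Rw1, w0Rw2, w1Rw0, w1Rw1, w1Rw2, w2Rw0, w2Rw1, w2Rw2
Branch closes: q and ¬q both at w1.
Every branch closes; the branch above is one of them.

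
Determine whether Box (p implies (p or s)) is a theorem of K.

Yes, valid

Tableau for the negation not Box (p implies (p or s)):
1. not Box (p implies (p or s)), 0
2. not (p implies (p or s)), 1
3. p, 1
4. not (p or s), 1
5. not p, 1
6. not s, 1
Accessibility: 0R1
Branch closes: p and not p both at 1.
All branches of the negation close; one closing branch shown above.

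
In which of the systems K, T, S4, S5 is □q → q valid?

T, S4, S5

K-tableau for the negation ¬(□q → q):
1. ¬(□q → q), 0
2. □q, 0   [¬→-rule on 1]
3. ¬q, 0   [¬→-rule on 1]
Complete open branch: countermodel on a K-frame, so not valid in K.
T-tableau for the negation ¬(□q → q):
1. ¬(□q → q), 0
2. □q, 0   [¬→-rule on 1]
3. ¬q, 0   [¬→-rule on 1]
4. q, 0   [□-rule on 2 via 0R0]
Accessibility: 0R0
Branch closes: q and ¬q both at 0.
Every branch closes (one shown): valid in T, hence also in S4, S5 (every theorem of T is a theorem of S4 and S5).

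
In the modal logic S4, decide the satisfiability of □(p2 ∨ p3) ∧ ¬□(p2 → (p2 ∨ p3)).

1. □(p2 ∨ p3) ∧ ¬□(p2 → (p2 ∨ p3)), u
2. □(p2 ∨ p3), u   [∧-rule on 1]
3. ¬□(p2 → (p2 ∨ p3)), u   [∧-rule on 1]
4. p2 ∨ p3, u   [□-rule on 2 via uRu]
5. p3, u   [∨-rule on 4 (branches; this branch)]
6. ¬(p2 → (p2 ∨ p3)), v   [¬□-rule on 3: fresh world v, uRv]
7. p2, v   [¬→-rule on 6]
8. ¬(p2 ∨ p3), v   [¬→-rule on 6]
9. ¬p2, v   [¬∨-rule on 8]
10. ¬p3, v   [¬∨-rule on 8]
Accessibility: uRu, uRv, vRv
Branch closes: p2 and ¬p2 both at v.
(One branch shown.) All branches close.

Unsatisfiable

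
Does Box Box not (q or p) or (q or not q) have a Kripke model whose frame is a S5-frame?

Yes, satisfiable

1. Box Box not (q or p) or (q or not q), w0
2. q or not q, w0
3. not q, w0
Accessibility: w0Rw0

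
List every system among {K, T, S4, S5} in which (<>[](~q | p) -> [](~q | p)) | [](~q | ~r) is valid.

S4-tableau for the negation ~((<>[](~q | p) -> [](~q | p)) | [](~q | ~r)):
1. ~((<>[](~q | p) -> [](~q | p)) | [](~q | ~r)), w0
2. ~(<>[](~q | p) -> [](~q | p)), w0
3. ~[](~q | ~r), w0
4. <>[](~q | p), w0
5. ~[](~q | p), w0
6. ~(~q | ~r), w1
7. q, w1
8. r, w1
9. [](~q | p), w2
10. ~q | p, w2
11. p, w2
12. ~(~q | p), w3
13. q, w3
14. ~p, w3
Accessibility: w0Rw0, w0Rw1, w0Rw2, w0Rw3, w1Rw1, w2Rw2, w3Rw3
Complete open branch: countermodel on an S4-frame, so not valid in S4, nor in K, T (the same frame is also a K-frame and a T-frame).
S5-tableau for the negation ~((<>[](~q | p) -> [](~q | p)) | [](~q | ~r)):
1. ~((<>[](~q | p) -> [](~q | p)) | [](~q | ~r)), w0
2. ~(<>[](~q | p) -> [](~q | p)), w0
3. ~[](~q | ~r), w0
4. <>[](~q | p), w0
5. ~[](~q | p), w0
6. ~(~q | ~r), w1
7. q, w1
8. r, w1
9. [](~q | p), w2
10. ~q | p, w0
11. ~q | p, w1
12. ~q | p, w2
13. p, w0
14. p, w1
15. p, w2
16. ~(~q | p), w3
17. q, w3
18. ~p, w3
19. ~q | p, w3
20. p, w3
Accessibility: w0Rw0, w0Rw1, w0Rw2, w0Rw3, w1Rw0, w1Rw1, w1Rw2, w1Rw3, w2Rw0, w2Rw1, w2Rw2, w2Rw3, w3Rw0, w3Rw1, w3Rw2, w3Rw3
Branch closes: p and ~p both at w3.
Every branch closes (one shown): valid in S5.

S5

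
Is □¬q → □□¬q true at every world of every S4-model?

Tableau for the negation ¬(□¬q → □□¬q):
1. ¬(□¬q → □□¬q), 0
2. □¬q, 0   [¬→-rule on 1]
3. ¬□□¬q, 0   [¬→-rule on 1]
4. ¬q, 0   [□-rule on 2 via 0R0]
5. ¬□¬q, 1   [¬□-rule on 3: fresh world 1, 0R1]
6. ¬q, 1   [□-rule on 2 via 0R1]
7. q, 2   [¬□-rule on 5: fresh world 2, 1R2]
8. ¬q, 2   [□-rule on 2 via 0R2]
Accessibility: 0R0, 0R1, 0R2, 1R1, 1R2, 2R2
Branch closes: q and ¬q both at 2.
All branches of the negation close; one closing branch shown above.

Valid in S4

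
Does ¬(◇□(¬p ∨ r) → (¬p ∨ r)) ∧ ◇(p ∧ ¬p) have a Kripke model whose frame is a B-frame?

Unsatisfiable

1. ¬(◇□(¬p ∨ r) → (¬p ∨ r)) ∧ ◇(p ∧ ¬p), w0
2. ¬(◇□(¬p ∨ r) → (¬p ∨ r)), w0
3. ◇(p ∧ ¬p), w0
4. ◇□(¬p ∨ r), w0
5. ¬(¬p ∨ r), w0
6. p, w0
7. ¬r, w0
8. p ∧ ¬p, w1
9. p, w1
10. ¬p, w1
Accessibility: w0Rw0, w0Rw1, w1Rw0, w1Rw1
Branch closes: p and ¬p both at w1.
Every branch closes; the branch above is one of them.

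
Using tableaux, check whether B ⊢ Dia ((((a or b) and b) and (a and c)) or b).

Not valid

Tableau for the negation not Dia ((((a or b) and b) and (a and c)) or b):
1. not Dia ((((a or b) and b) and (a and c)) or b), 0
2. not ((((a or b) and b) and (a and c)) or b), 0   [neg-Dia-rule on 1 via 0R0]
3. not (((a or b) and b) and (a and c)), 0   [neg-or-rule on 2]
4. not b, 0   [neg-or-rule on 2]
5. not (a and c), 0   [neg-and-rule on 3 (branches; this branch)]
6. not c, 0   [neg-and-rule on 5 (branches; this branch)]
Accessibility: 0R0
The negation has an open branch (countermodel exists).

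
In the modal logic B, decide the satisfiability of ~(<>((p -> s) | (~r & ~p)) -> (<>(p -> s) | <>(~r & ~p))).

No, unsatisfiable

1. ~(<>((p -> s) | (~r & ~p)) -> (<>(p -> s) | <>(~r & ~p))), u
2. <>((p -> s) | (~r & ~p)), u   [~->-rule on 1]
3. ~(<>(p -> s) | <>(~r & ~p)), u   [~->-rule on 1]
4. ~<>(p -> s), u   [~|-rule on 3]
5. ~<>(~r & ~p), u   [~|-rule on 3]
6. ~(p -> s), u   [~<>-rule on 4 via uRu]
7. p, u   [~->-rule on 6]
8. ~s, u   [~->-rule on 6]
9. ~(~r & ~p), u   [~<>-rule on 5 via uRu]
10. (p -> s) | (~r & ~p), v   [<>-rule on 2: fresh world v, uRv]
11. ~(p -> s), v   [~<>-rule on 4 via uRv]
12. p, v   [~->-rule on 11]
13. ~s, v   [~->-rule on 11]
14. ~(~r & ~p), v   [~<>-rule on 5 via uRv]
15. p -> s, v   [|-rule on 10 (branches; this branch)]
16. s, v   [->-rule on 15 (branches; this branch)]
Accessibility: uRu, uRv, vRu, vRv
Branch closes: s and ~s both at v.
All branches of the tableau close; one closing branch shown above.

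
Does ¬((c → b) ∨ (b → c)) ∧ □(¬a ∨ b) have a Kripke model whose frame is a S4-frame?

1. ¬((c → b) ∨ (b → c)) ∧ □(¬a ∨ b), u
2. ¬((c → b) ∨ (b → c)), u   [∧-rule on 1]
3. □(¬a ∨ b), u   [∧-rule on 1]
4. ¬(c → b), u   [¬∨-rule on 2]
5. ¬(b → c), u   [¬∨-rule on 2]
6. c, u   [¬→-rule on 4]
7. ¬b, u   [¬→-rule on 4]
8. b, u   [¬→-rule on 5]
9. ¬c, u   [¬→-rule on 5]
Accessibility: uRu
Branch closes: b and ¬b both at u.
Every branch closes; the branch above is one of them.

No, unsatisfiable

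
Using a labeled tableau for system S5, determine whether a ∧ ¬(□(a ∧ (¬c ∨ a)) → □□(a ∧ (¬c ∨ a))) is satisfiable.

Unsatisfiable

1. a ∧ ¬(□(a ∧ (¬c ∨ a)) → □□(a ∧ (¬c ∨ a))), 0
2. a, 0   [∧-rule on 1]
3. ¬(□(a ∧ (¬c ∨ a)) → □□(a ∧ (¬c ∨ a))), 0   [∧-rule on 1]
4. □(a ∧ (¬c ∨ a)), 0   [¬→-rule on 3]
5. ¬□□(a ∧ (¬c ∨ a)), 0   [¬→-rule on 3]
6. a ∧ (¬c ∨ a), 0   [□-rule on 4 via 0R0]
7. ¬c ∨ a, 0   [∧-rule on 6]
8. ¬□(a ∧ (¬c ∨ a)), 1   [¬□-rule on 5: fresh world 1, 0R1]
9. a ∧ (¬c ∨ a), 1   [□-rule on 4 via 0R1]
10. a, 1   [∧-rule on 9]
11. ¬c ∨ a, 1   [∧-rule on 9]
12. ¬(a ∧ (¬c ∨ a)), 2   [¬□-rule on 8: fresh world 2, 1R2]
13. a ∧ (¬c ∨ a), 2   [□-rule on 4 via 0R2]
14. a, 2   [∧-rule on 13]
15. ¬c ∨ a, 2   [∧-rule on 13]
16. ¬(¬c ∨ a), 2   [¬∧-rule on 12 (branches; this branch)]
17. c, 2   [¬∨-rule on 16]
18. ¬a, 2   [¬∨-rule on 16]
Accessibility: 0R0, 0R1, 0R2, 1R0, 1R1, 1R2, 2R0, 2R1, 2R2
Branch closes: a and ¬a both at 2.
(One branch shown.) All branches close.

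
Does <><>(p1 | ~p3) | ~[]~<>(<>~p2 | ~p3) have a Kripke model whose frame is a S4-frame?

1. <><>(p1 | ~p3) | ~[]~<>(<>~p2 | ~p3), w0
2. ~[]~<>(<>~p2 | ~p3), w0   [|-rule on 1 (branches; this branch)]
3. <>(<>~p2 | ~p3), w1   [~[]-rule on 2: fresh world w1, w0Rw1]
4. <>~p2 | ~p3, w2   [<>-rule on 3: fresh world w2, w1Rw2]
5. ~p3, w2   [|-rule on 4 (branches; this branch)]
Accessibility: w0Rw0, w0Rw1, w0Rw2, w1Rw1, w1Rw2, w2Rw2

Satisfiable (open branch found)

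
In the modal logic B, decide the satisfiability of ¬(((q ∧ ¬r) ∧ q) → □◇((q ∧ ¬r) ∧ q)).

No, unsatisfiable

1. ¬(((q ∧ ¬r) ∧ q) → □◇((q ∧ ¬r) ∧ q)), u
2. (q ∧ ¬r) ∧ q, u
3. ¬□◇((q ∧ ¬r) ∧ q), u
4. q ∧ ¬r, u
5. q, u
6. ¬r, u
7. ¬◇((q ∧ ¬r) ∧ q), v
8. ¬((q ∧ ¬r) ∧ q), u
9. ¬((q ∧ ¬r) ∧ q), v
10. ¬(q ∧ ¬r), u
11. ¬q, v
12. r, u
Accessibility: uRu, uRv, vRu, vRv
Branch closes: r and ¬r both at u.
Every branch closes; the branch above is one of them.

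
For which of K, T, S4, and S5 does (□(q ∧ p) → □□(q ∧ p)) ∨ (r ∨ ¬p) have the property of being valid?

S4, S5

S4-tableau for the negation ¬((□(q ∧ p) → □□(q ∧ p)) ∨ (r ∨ ¬p)):
1. ¬((□(q ∧ p) → □□(q ∧ p)) ∨ (r ∨ ¬p)), w0
2. ¬(□(q ∧ p) → □□(q ∧ p)), w0
3. ¬(r ∨ ¬p), w0
4. □(q ∧ p), w0
5. ¬□□(q ∧ p), w0
6. ¬r, w0
7. p, w0
8. q ∧ p, w0
9. q, w0
10. ¬□(q ∧ p), w1
11. q ∧ p, w1
12. q, w1
13. p, w1
14. ¬(q ∧ p), w2
15. q ∧ p, w2
16. q, w2
17. p, w2
18. ¬p, w2
Accessibility: w0Rw0, w0Rw1, w0Rw2, w1Rw1, w1Rw2, w2Rw2
Branch closes: p and ¬p both at w2.
Every branch closes (one shown): valid in S4, hence also in S5 (every theorem of S4 is a theorem of S5).
T-tableau for the negation ¬((□(q ∧ p) → □□(q ∧ p)) ∨ (r ∨ ¬p)):
1. ¬((□(q ∧ p) → □□(q ∧ p)) ∨ (r ∨ ¬p)), w0
2. ¬(□(q ∧ p) → □□(q ∧ p)), w0
3. ¬(r ∨ ¬p), w0
4. □(q ∧ p), w0
5. ¬□□(q ∧ p), w0
6. ¬r, w0
7. p, w0
8. q ∧ p, w0
9. q, w0
10. ¬□(q ∧ p), w1
11. q ∧ p, w1
12. q, w1
13. p, w1
14. ¬(q ∧ p), w2
15. ¬p, w2
Accessibility: w0Rw0, w0Rw1, w1Rw1, w1Rw2, w2Rw2
Complete open branch: countermodel on a T-frame, so not valid in T, nor in K (the same frame is also a K-frame).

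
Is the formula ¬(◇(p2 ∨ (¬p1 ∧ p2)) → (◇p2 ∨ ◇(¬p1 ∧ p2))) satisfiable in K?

Unsatisfiable

1. ¬(◇(p2 ∨ (¬p1 ∧ p2)) → (◇p2 ∨ ◇(¬p1 ∧ p2))), u
2. ◇(p2 ∨ (¬p1 ∧ p2)), u
3. ¬(◇p2 ∨ ◇(¬p1 ∧ p2)), u
4. ¬◇p2, u
5. ¬◇(¬p1 ∧ p2), u
6. p2 ∨ (¬p1 ∧ p2), v
7. ¬p2, v
8. ¬(¬p1 ∧ p2), v
9. ¬p1 ∧ p2, v
10. ¬p1, v
11. p2, v
Accessibility: uRv
Branch closes: p2 and ¬p2 both at v.
All branches of the tableau close; one closing branch shown above.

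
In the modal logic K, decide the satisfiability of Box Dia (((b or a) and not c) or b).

1. Box Dia (((b or a) and not c) or b), w0

Satisfiable (open branch found)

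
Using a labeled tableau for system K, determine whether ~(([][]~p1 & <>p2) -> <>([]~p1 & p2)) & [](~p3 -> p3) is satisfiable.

1. ~(([][]~p1 & <>p2) -> <>([]~p1 & p2)) & [](~p3 -> p3), 0
2. ~(([][]~p1 & <>p2) -> <>([]~p1 & p2)), 0
3. [](~p3 -> p3), 0
4. [][]~p1 & <>p2, 0
5. ~<>([]~p1 & p2), 0
6. [][]~p1, 0
7. <>p2, 0
8. p2, 1
9. ~p3 -> p3, 1
10. ~([]~p1 & p2), 1
11. []~p1, 1
12. p3, 1
13. ~[]~p1, 1
14. p1, 2
15. ~p1, 2
Accessibility: 0R1, 1R2
Branch closes: p1 and ~p1 both at 2.
Every branch closes; the branch above is one of them.

Unsatisfiable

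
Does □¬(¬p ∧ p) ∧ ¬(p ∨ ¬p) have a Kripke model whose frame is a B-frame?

Unsatisfiable

1. □¬(¬p ∧ p) ∧ ¬(p ∨ ¬p), u
2. □¬(¬p ∧ p), u
3. ¬(p ∨ ¬p), u
4. ¬p, u
5. p, u
Accessibility: uRu
Branch closes: p and ¬p both at u.
All branches of the tableau close; one closing branch shown above.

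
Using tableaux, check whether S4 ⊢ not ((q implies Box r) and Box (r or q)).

Tableau for the negation (q implies Box r) and Box (r or q):
1. (q implies Box r) and Box (r or q), w0
2. q implies Box r, w0
3. Box (r or q), w0
4. r or q, w0
5. Box r, w0
6. r, w0
7. q, w0
Accessibility: w0Rw0
The negation has an open branch (countermodel exists).

Not valid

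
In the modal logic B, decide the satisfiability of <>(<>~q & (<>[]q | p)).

1. <>(<>~q & (<>[]q | p)), u
2. <>~q & (<>[]q | p), v   [<>-rule on 1: fresh world v, uRv]
3. <>~q, v   [&-rule on 2]
4. <>[]q | p, v   [&-rule on 2]
5. p, v   [|-rule on 4 (branches; this branch)]
6. ~q, w   [<>-rule on 3: fresh world w, vRw]
Accessibility: uRu, uRv, vRu, vRv, vRw, wRv, wRw

Satisfiable (open branch found)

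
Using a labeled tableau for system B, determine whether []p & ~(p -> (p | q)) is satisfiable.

Unsatisfiable (every branch closes)

1. []p & ~(p -> (p | q)), w0
2. []p, w0   [&-rule on 1]
3. ~(p -> (p | q)), w0   [&-rule on 1]
4. p, w0   [~->-rule on 3]
5. ~(p | q), w0   [~->-rule on 3]
6. ~p, w0   [~|-rule on 5]
7. ~q, w0   [~|-rule on 5]
Accessibility: w0Rw0
Branch closes: p and ~p both at w0.
All branches of the tableau close; one closing branch shown above.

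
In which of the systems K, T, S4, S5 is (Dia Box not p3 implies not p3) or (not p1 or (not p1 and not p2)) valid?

S5-tableau for the negation not ((Dia Box not p3 implies not p3) or (not p1 or (not p1 and not p2))):
1. not ((Dia Box not p3 implies not p3) or (not p1 or (not p1 and not p2))), w0
2. not (Dia Box not p3 implies not p3), w0   [neg-or-rule on 1]
3. not (not p1 or (not p1 and not p2)), w0   [neg-or-rule on 1]
4. Dia Box not p3, w0   [neg-implies-rule on 2]
5. p3, w0   [neg-implies-rule on 2]
6. p1, w0   [neg-or-rule on 3]
7. not (not p1 and not p2), w0   [neg-or-rule on 3]
8. p2, w0   [neg-and-rule on 7 (branches; this branch)]
9. Box not p3, w1   [Dia-rule on 4: fresh world w1, w0Rw1]
10. not p3, w0   [Box-rule on 9 via w1Rw0]
Accessibility: w0Rw0, w0Rw1, w1Rw0, w1Rw1
Branch closes: p3 and not p3 both at w0.
Every branch closes (one shown): valid in S5.
S4-tableau for the negation not ((Dia Box not p3 implies not p3) or (not p1 or (not p1 and not p2))):
1. not ((Dia Box not p3 implies not p3) or (not p1 or (not p1 and not p2))), w0
2. not (Dia Box not p3 implies not p3), w0   [neg-or-rule on 1]
3. not (not p1 or (not p1 and not p2)), w0   [neg-or-rule on 1]
4. Dia Box not p3, w0   [neg-implies-rule on 2]
5. p3, w0   [neg-implies-rule on 2]
6. p1, w0   [neg-or-rule on 3]
7. not (not p1 and not p2), w0   [neg-or-rule on 3]
8. p2, w0   [neg-and-rule on 7 (branches; this branch)]
9. Box not p3, w1   [Dia-rule on 4: fresh world w1, w0Rw1]
10. not p3, w1   [Box-rule on 9 via w1Rw1]
Accessibility: w0Rw0, w0Rw1, w1Rw1
Complete open branch: countermodel on an S4-frame, so not valid in S4, nor in K, T (the same frame is also a K-frame and a T-frame).

S5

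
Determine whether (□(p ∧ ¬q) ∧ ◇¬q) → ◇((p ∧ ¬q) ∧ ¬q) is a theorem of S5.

Tableau for the negation ¬((□(p ∧ ¬q) ∧ ◇¬q) → ◇((p ∧ ¬q) ∧ ¬q)):
1. ¬((□(p ∧ ¬q) ∧ ◇¬q) → ◇((p ∧ ¬q) ∧ ¬q)), w0
2. □(p ∧ ¬q) ∧ ◇¬q, w0
3. ¬◇((p ∧ ¬q) ∧ ¬q), w0
4. □(p ∧ ¬q), w0
5. ◇¬q, w0
6. ¬((p ∧ ¬q) ∧ ¬q), w0
7. p ∧ ¬q, w0
8. p, w0
9. ¬q, w0
10. ¬(p ∧ ¬q), w0
11. q, w0
Accessibility: w0Rw0
Branch closes: q and ¬q both at w0.
All branches of the negation close; one closing branch shown above.

Yes, valid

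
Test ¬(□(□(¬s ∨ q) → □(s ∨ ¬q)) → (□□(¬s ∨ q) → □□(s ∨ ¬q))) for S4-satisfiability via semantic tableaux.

No, unsatisfiable

1. ¬(□(□(¬s ∨ q) → □(s ∨ ¬q)) → (□□(¬s ∨ q) → □□(s ∨ ¬q))), w0
2. □(□(¬s ∨ q) → □(s ∨ ¬q)), w0
3. ¬(□□(¬s ∨ q) → □□(s ∨ ¬q)), w0
4. □□(¬s ∨ q), w0
5. ¬□□(s ∨ ¬q), w0
6. □(¬s ∨ q) → □(s ∨ ¬q), w0
7. □(¬s ∨ q), w0
8. ¬s ∨ q, w0
9. □(s ∨ ¬q), w0
10. s ∨ ¬q, w0
11. q, w0
12. s, w0
13. ¬□(s ∨ ¬q), w1
14. □(¬s ∨ q) → □(s ∨ ¬q), w1
15. □(¬s ∨ q), w1
16. ¬s ∨ q, w1
17. s ∨ ¬q, w1
18. □(s ∨ ¬q), w1
19. q, w1
20. s, w1
21. ¬(s ∨ ¬q), w2
22. ¬s, w2
23. q, w2
24. □(¬s ∨ q) → □(s ∨ ¬q), w2
25. □(¬s ∨ q), w2
26. ¬s ∨ q, w2
27. s ∨ ¬q, w2
28. □(s ∨ ¬q), w2
29. ¬q, w2
Accessibility: w0Rw0, w0Rw1, w0Rw2, w1Rw1, w1Rw2, w2Rw2
Branch closes: q and ¬q both at w2.
All branches of the tableau close; one closing branch shown above.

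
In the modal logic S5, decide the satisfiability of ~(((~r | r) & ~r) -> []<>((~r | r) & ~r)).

1. ~(((~r | r) & ~r) -> []<>((~r | r) & ~r)), 0
2. (~r | r) & ~r, 0
3. ~[]<>((~r | r) & ~r), 0
4. ~r | r, 0
5. ~r, 0
6. ~<>((~r | r) & ~r), 1
7. ~((~r | r) & ~r), 0
8. ~((~r | r) & ~r), 1
9. ~(~r | r), 0
10. r, 0
Accessibility: 0R0, 0R1, 1R0, 1R1
Branch closes: r and ~r both at 0.
Every branch closes; the branch above is one of them.

Unsatisfiable (every branch closes)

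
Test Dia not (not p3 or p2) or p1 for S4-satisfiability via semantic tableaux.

Satisfiable (open branch found)

1. Dia not (not p3 or p2) or p1, u
2. p1, u
Accessibility: uRu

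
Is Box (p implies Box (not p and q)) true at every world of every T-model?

Tableau for the negation not Box (p implies Box (not p and q)):
1. not Box (p implies Box (not p and q)), w0
2. not (p implies Box (not p and q)), w1
3. p, w1
4. not Box (not p and q), w1
5. not (not p and q), w2
6. not q, w2
Accessibility: w0Rw0, w0Rw1, w1Rw1, w1Rw2, w2Rw2
The negation has an open branch (countermodel exists).

No, not valid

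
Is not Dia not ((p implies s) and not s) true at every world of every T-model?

Tableau for the negation Dia not ((p implies s) and not s):
1. Dia not ((p implies s) and not s), 0
2. not ((p implies s) and not s), 1   [Dia-rule on 1: fresh world 1, 0R1]
3. s, 1   [neg-and-rule on 2 (branches; this branch)]
Accessibility: 0R0, 0R1, 1R1
The negation has an open branch (countermodel exists).

No, not valid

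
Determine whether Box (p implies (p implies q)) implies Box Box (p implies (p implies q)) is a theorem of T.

Tableau for the negation not (Box (p implies (p implies q)) implies Box Box (p implies (p implies q))):
1. not (Box (p implies (p implies q)) implies Box Box (p implies (p implies q))), 0
2. Box (p implies (p implies q)), 0
3. not Box Box (p implies (p implies q)), 0
4. p implies (p implies q), 0
5. p implies q, 0
6. q, 0
7. not Box (p implies (p implies q)), 1
8. p implies (p implies q), 1
9. p implies q, 1
10. q, 1
11. not (p implies (p implies q)), 2
12. p, 2
13. not (p implies q), 2
14. not q, 2
Accessibility: 0R0, 0R1, 1R1, 1R2, 2R2
The negation has an open branch (countermodel exists).

Not valid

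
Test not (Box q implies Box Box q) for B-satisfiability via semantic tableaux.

1. not (Box q implies Box Box q), w0
2. Box q, w0
3. not Box Box q, w0
4. q, w0
5. not Box q, w1
6. q, w1
7. not q, w2
Accessibility: w0Rw0, w0Rw1, w1Rw0, w1Rw1, w1Rw2, w2Rw1, w2Rw2

Yes, satisfiable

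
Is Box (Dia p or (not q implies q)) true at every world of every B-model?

Tableau for the negation not Box (Dia p or (not q implies q)):
1. not Box (Dia p or (not q implies q)), w0
2. not (Dia p or (not q implies q)), w1
3. not Dia p, w1
4. not (not q implies q), w1
5. not q, w1
6. not p, w0
7. not p, w1
Accessibility: w0Rw0, w0Rw1, w1Rw0, w1Rw1
The negation has an open branch (countermodel exists).

Invalid (countermodel exists)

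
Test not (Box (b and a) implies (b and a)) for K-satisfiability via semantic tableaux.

1. not (Box (b and a) implies (b and a)), w0
2. Box (b and a), w0
3. not (b and a), w0
4. not a, w0

Satisfiable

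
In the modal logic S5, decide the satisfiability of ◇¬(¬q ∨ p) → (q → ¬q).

Satisfiable

1. ◇¬(¬q ∨ p) → (q → ¬q), w0
2. q → ¬q, w0
3. ¬q, w0
Accessibility: w0Rw0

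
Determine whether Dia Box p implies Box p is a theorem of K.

Tableau for the negation not (Dia Box p implies Box p):
1. not (Dia Box p implies Box p), 0
2. Dia Box p, 0
3. not Box p, 0
4. Box p, 1
5. not p, 2
Accessibility: 0R1, 0R2
The negation has an open branch (countermodel exists).

No, not valid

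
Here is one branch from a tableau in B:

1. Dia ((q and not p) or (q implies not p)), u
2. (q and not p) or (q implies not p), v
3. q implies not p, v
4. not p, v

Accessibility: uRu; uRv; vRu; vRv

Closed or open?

Not closed

No world carries both an atom and its negation.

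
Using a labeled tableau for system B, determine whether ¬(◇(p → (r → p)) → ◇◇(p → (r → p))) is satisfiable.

No, unsatisfiable

1. ¬(◇(p → (r → p)) → ◇◇(p → (r → p))), u
2. ◇(p → (r → p)), u   [¬→-rule on 1]
3. ¬◇◇(p → (r → p)), u   [¬→-rule on 1]
4. ¬◇(p → (r → p)), u   [¬◇-rule on 3 via uRu]
5. ¬(p → (r → p)), u   [¬◇-rule on 4 via uRu]
6. p, u   [¬→-rule on 5]
7. ¬(r → p), u   [¬→-rule on 5]
8. r, u   [¬→-rule on 7]
9. ¬p, u   [¬→-rule on 7]
Accessibility: uRu
Branch closes: p and ¬p both at u.
All branches of the tableau close; one closing branch shown above.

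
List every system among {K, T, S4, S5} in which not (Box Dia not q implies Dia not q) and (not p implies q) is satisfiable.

K-tableau for the formula:
1. not (Box Dia not q implies Dia not q) and (not p implies q), u
2. not (Box Dia not q implies Dia not q), u   [and-rule on 1]
3. not p implies q, u   [and-rule on 1]
4. Box Dia not q, u   [neg-implies-rule on 2]
5. not Dia not q, u   [neg-implies-rule on 2]
6. q, u   [implies-rule on 3 (branches; this branch)]
Complete open branch: satisfiable in K.
T-tableau for the formula:
1. not (Box Dia not q implies Dia not q) and (not p implies q), u
2. not (Box Dia not q implies Dia not q), u   [and-rule on 1]
3. not p implies q, u   [and-rule on 1]
4. Box Dia not q, u   [neg-implies-rule on 2]
5. not Dia not q, u   [neg-implies-rule on 2]
6. Dia not q, u   [Box-rule on 4 via uRu]
7. q, u   [neg-Dia-rule on 5 via uRu]
8. not q, v   [Dia-rule on 6: fresh world v, uRv]
9. Dia not q, v   [Box-rule on 4 via uRv]
10. q, v   [neg-Dia-rule on 5 via uRv]
Accessibility: uRu, uRv, vRv
Branch closes: q and not q both at v.
Every branch closes (one shown): unsatisfiable in T, hence also in S4, S5 (every S4/S5-frame is a T-frame).

K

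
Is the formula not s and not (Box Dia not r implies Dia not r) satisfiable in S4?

No, unsatisfiable

1. not s and not (Box Dia not r implies Dia not r), 0
2. not s, 0   [and-rule on 1]
3. not (Box Dia not r implies Dia not r), 0   [and-rule on 1]
4. Box Dia not r, 0   [neg-implies-rule on 3]
5. not Dia not r, 0   [neg-implies-rule on 3]
6. Dia not r, 0   [Box-rule on 4 via 0R0]
7. r, 0   [neg-Dia-rule on 5 via 0R0]
8. not r, 1   [Dia-rule on 6: fresh world 1, 0R1]
9. Dia not r, 1   [Box-rule on 4 via 0R1]
10. r, 1   [neg-Dia-rule on 5 via 0R1]
Accessibility: 0R0, 0R1, 1R1
Branch closes: r and not r both at 1.
All branches of the tableau close; one closing branch shown above.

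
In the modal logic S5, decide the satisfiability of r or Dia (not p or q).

1. r or Dia (not p or q), u
2. Dia (not p or q), u   [or-rule on 1 (branches; this branch)]
3. not p or q, v   [Dia-rule on 2: fresh world v, uRv]
4. q, v   [or-rule on 3 (branches; this branch)]
Accessibility: uRu, uRv, vRu, vRv

Satisfiable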